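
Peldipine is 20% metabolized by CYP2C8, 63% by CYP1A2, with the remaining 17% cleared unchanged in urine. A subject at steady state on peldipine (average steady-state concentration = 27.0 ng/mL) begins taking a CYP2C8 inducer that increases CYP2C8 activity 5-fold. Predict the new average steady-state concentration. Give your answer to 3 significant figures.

15.0 ng/mL

CYP2C8: 0.2 × 5 = 1
CYP1A2: 0.63 (unchanged)
Other: 0.17 (unchanged)
CL_new/CL_old = 1 + 0.63 + 0.17 = 1.8.
New average steady-state concentration = baseline ÷ relative clearance = 27.0 / 1.8 = 15.0 ng/mL.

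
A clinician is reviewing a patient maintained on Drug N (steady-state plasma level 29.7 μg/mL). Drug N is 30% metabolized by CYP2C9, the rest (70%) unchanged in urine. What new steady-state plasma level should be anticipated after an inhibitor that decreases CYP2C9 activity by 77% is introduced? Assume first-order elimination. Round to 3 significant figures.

CYP2C9: 0.3 × 0.23 = 0.069
Other: 0.7 (unchanged)
CL_new/CL_old = 0.069 + 0.7 = 0.769.
With dosing unchanged, steady-state plasma level scales as 1/CL: 29.7 / 0.769 = 38.6 μg/mL.

38.6 μg/mL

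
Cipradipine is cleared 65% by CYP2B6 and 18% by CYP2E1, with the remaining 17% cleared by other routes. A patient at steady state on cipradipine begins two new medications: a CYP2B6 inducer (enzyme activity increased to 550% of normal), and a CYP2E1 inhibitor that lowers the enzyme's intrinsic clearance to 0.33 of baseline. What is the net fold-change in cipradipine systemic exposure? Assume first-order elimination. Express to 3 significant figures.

0.263

The CYP2B6 pathway (65% of clearance) rises to 5.5× activity: 0.65 × 5.5 = 3.575.
The CYP2E1 pathway (18% of clearance) falls to 0.33× activity: 0.18 × 0.33 = 0.0594.
Non-CYP routes (17%) are unchanged.
New clearance relative to baseline: 3.575 + 0.0594 + 0.17 = 3.8044.
Net systemic exposure ratio = 1 / 3.8044 = 0.263.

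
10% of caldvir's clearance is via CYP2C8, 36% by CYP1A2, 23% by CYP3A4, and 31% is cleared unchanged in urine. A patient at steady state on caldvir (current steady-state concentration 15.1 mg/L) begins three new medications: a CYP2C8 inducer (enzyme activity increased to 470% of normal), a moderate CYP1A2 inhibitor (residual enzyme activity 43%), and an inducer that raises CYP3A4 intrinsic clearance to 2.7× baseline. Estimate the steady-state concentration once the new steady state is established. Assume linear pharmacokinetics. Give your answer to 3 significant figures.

9.71 mg/L

The CYP2C8 pathway (10% of clearance) rises to 4.7× activity: 0.1 × 4.7 = 0.47.
The CYP1A2 pathway (36% of clearance) falls to 0.43× activity: 0.36 × 0.43 = 0.1548.
The CYP3A4 pathway (23% of clearance) increases to 2.7× activity: 0.23 × 2.7 = 0.621.
Non-CYP routes (31%) are unchanged.
New clearance relative to baseline: 0.47 + 0.1548 + 0.621 + 0.31 = 1.5558.
Dividing the baseline by the relative clearance: 15.1 / 1.5558 = 9.71 mg/L.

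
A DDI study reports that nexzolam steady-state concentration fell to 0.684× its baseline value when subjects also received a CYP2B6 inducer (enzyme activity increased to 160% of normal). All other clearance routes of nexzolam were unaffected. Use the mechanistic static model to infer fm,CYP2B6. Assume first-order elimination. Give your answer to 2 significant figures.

0.77

CL'/CL = 1 / 0.684 = 1.462
1.6·fm + (1 − fm) = 1.462
fm = (1.462 − 1) / (1.6 − 1) = 0.77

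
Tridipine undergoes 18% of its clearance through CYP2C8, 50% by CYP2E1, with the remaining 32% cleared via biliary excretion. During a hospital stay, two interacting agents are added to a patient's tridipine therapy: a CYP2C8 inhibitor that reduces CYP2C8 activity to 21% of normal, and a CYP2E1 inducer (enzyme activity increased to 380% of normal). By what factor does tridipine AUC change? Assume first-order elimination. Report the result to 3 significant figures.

CYP2C8: 0.18 × 0.21 = 0.0378
CYP2E1: 0.5 × 3.8 = 1.9
Other: 0.32 (unchanged)
CL_new/CL_old = 0.0378 + 1.9 + 0.32 = 2.2578.
AUC ∝ 1/CL: fold-change = 1 / 2.2578 = 0.443.

0.443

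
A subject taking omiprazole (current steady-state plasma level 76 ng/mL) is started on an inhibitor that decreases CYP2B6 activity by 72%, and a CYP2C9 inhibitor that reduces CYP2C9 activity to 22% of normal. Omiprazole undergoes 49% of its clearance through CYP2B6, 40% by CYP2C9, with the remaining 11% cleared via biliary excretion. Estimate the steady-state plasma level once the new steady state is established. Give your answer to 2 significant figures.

The CYP2B6 pathway (49% of clearance) is reduced to 0.28× activity: 0.49 × 0.28 = 0.1372.
The CYP2C9 pathway (40% of clearance) falls to 0.22× activity: 0.4 × 0.22 = 0.088.
The remaining 11% of clearance is unaffected.
New clearance relative to baseline: 0.1372 + 0.088 + 0.11 = 0.3352.
Dividing the baseline by the relative clearance: 76 / 0.3352 = 2.3 × 10² ng/mL.

2.3 × 10² ng/mL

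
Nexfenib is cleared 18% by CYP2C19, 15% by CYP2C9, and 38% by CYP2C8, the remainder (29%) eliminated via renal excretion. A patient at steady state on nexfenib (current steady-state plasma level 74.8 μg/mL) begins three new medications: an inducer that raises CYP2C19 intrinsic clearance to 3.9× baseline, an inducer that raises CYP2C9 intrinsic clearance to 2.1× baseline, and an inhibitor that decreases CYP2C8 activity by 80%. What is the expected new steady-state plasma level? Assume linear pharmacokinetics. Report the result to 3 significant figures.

CYP2C19: 0.18 × 3.9 = 0.702
CYP2C9: 0.15 × 2.1 = 0.315
CYP2C8: 0.38 × 0.2 = 0.076
Other: 0.29 (unchanged)
Relative clearance = 0.702 + 0.315 + 0.076 + 0.29 = 1.383.
New steady-state plasma level = 74.8 / 1.383 = 54.1 μg/mL (concentration scales inversely with clearance).

54.1 μg/mL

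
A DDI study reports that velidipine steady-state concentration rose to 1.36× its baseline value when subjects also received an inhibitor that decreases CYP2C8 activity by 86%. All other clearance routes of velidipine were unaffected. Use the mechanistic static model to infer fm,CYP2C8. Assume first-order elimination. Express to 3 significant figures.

0.308

CL'/CL = 1 / 1.36 = 0.7353
0.14·fm + (1 − fm) = 0.7353
fm = (0.7353 − 1) / (0.14 − 1) = 0.308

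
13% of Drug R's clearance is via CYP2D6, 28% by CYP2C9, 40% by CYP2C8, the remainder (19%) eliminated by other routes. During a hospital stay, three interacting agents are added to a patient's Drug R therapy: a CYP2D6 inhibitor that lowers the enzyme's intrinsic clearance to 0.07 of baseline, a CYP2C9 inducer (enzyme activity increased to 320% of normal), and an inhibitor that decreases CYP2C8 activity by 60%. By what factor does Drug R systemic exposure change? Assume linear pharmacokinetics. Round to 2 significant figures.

The CYP2D6 pathway (13% of clearance) drops to 0.07× activity: 0.13 × 0.07 = 0.0091.
The CYP2C9 pathway (28% of clearance) rises to 3.2× activity: 0.28 × 3.2 = 0.896.
The CYP2C8 pathway (40% of clearance) is reduced to 0.4× activity: 0.4 × 0.4 = 0.16.
The remaining 19% of clearance is unaffected.
Relative clearance = 0.0091 + 0.896 + 0.16 + 0.19 = 1.2551.
Net systemic exposure ratio = 1 / 1.2551 = 0.80.

0.80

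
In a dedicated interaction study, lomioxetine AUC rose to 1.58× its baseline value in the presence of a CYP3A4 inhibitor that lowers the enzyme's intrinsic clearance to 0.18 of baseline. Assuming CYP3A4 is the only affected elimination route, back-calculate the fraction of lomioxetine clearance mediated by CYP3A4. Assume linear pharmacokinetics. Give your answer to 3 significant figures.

Let x = fm,CYP3A4. Because AUC ∝ 1/CL, relative clearance fell to 1/1.58 = 0.6329.
Only the CYP3A4 route changed, so 0.6329 = x·0.18 + (1 − x), giving x = 0.448.

0.448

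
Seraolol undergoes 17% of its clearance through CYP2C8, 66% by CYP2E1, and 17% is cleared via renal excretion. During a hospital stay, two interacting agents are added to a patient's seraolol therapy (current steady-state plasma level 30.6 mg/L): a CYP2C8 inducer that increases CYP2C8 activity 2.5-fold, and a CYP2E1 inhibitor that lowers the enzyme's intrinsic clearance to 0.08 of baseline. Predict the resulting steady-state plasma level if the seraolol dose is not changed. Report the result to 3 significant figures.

47.2 mg/L

The CYP2C8 pathway (17% of clearance) is boosted to 2.5× activity: 0.17 × 2.5 = 0.425.
The CYP2E1 pathway (66% of clearance) falls to 0.08× activity: 0.66 × 0.08 = 0.0528.
The remaining 17% of clearance is unaffected.
CL_new/CL_old = 0.425 + 0.0528 + 0.17 = 0.6478.
New steady-state plasma level = 30.6 / 0.6478 = 47.2 mg/L (concentration scales inversely with clearance).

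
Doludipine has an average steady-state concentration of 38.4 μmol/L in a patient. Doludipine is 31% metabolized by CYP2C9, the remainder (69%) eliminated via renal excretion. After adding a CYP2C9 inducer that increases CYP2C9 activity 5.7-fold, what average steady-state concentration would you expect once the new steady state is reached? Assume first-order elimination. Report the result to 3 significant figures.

CYP2C9: 0.31 × 5.7 = 1.767
Other: 0.69 (unchanged)
New clearance relative to baseline: 1.767 + 0.69 = 2.457.
New average steady-state concentration = baseline ÷ relative clearance = 38.4 / 2.457 = 15.6 μmol/L.

15.6 μmol/L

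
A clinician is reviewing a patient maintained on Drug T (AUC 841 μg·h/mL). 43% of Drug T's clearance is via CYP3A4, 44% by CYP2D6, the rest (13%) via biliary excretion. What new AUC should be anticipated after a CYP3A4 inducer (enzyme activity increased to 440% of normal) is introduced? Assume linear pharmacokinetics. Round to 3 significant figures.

The CYP3A4 pathway (43% of clearance) rises to 4.4× activity: 0.43 × 4.4 = 1.892.
CYP2D6 (44%) and the residual 13% are unaffected.
CL_new/CL_old = 1.892 + 0.44 + 0.13 = 2.462.
AUC ∝ 1/CL, so new value = 841 / 2.462 = 342 μg·h/mL.

342 μg·h/mL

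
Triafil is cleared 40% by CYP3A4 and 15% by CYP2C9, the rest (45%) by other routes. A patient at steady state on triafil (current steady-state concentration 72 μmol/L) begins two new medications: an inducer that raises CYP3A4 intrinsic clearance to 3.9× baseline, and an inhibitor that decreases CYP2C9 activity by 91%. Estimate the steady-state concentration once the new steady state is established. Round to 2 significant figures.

The CYP3A4 pathway (40% of clearance) is boosted to 3.9× activity: 0.4 × 3.9 = 1.56.
The CYP2C9 pathway (15% of clearance) is reduced to 0.09× activity: 0.15 × 0.09 = 0.0135.
Non-CYP routes (45%) are unchanged.
CL_new/CL_old = 1.56 + 0.0135 + 0.45 = 2.0235.
Dividing the baseline by the relative clearance: 72 / 2.0235 = 36 μmol/L.

36 μmol/L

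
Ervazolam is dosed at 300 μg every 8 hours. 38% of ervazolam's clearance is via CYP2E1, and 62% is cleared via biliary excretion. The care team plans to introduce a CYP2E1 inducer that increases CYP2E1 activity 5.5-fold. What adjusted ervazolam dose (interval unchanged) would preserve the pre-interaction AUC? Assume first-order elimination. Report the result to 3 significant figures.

CYP2E1: 0.38 × 5.5 = 2.09
Other: 0.62 (unchanged)
Relative clearance = 2.09 + 0.62 = 2.71.
Exposure is unchanged when dose changes in proportion to clearance. New dose = 300 μg × 2.71 = 813 μg.

813 μg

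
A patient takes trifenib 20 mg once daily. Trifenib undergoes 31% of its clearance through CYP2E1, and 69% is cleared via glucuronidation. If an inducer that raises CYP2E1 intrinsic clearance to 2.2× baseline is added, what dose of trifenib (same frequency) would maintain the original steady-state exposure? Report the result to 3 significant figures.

The CYP2E1 pathway (31% of clearance) is boosted to 2.2× activity: 0.31 × 2.2 = 0.682.
The remaining 69% of clearance is unaffected.
CL_new/CL_old = 0.682 + 0.69 = 1.372.
To maintain the same steady-state level, dose must scale with clearance: new dose = 20 × 1.372 = 27.4 mg.

27.4 mg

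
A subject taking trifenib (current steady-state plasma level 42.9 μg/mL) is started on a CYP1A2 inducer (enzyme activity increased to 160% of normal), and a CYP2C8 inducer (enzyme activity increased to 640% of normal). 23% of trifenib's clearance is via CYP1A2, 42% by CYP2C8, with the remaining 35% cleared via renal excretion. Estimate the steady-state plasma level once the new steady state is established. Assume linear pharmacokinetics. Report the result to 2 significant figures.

The CYP1A2 pathway (23% of clearance) rises to 1.6× activity: 0.23 × 1.6 = 0.368.
The CYP2C8 pathway (42% of clearance) is boosted to 6.4× activity: 0.42 × 6.4 = 2.688.
Non-CYP routes (35%) are unchanged.
Relative clearance = 0.368 + 2.688 + 0.35 = 3.406.
New steady-state plasma level = 42.9 / 3.406 = 13 μg/mL (concentration scales inversely with clearance).

13 μg/mL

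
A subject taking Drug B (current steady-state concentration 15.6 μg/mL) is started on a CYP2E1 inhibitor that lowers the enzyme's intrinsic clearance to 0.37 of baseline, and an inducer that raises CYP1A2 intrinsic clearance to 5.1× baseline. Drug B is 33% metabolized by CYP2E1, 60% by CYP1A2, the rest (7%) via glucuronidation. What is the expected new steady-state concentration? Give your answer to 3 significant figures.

The CYP2E1 pathway (33% of clearance) falls to 0.37× activity: 0.33 × 0.37 = 0.1221.
The CYP1A2 pathway (60% of clearance) increases to 5.1× activity: 0.6 × 5.1 = 3.06.
The remaining 7% of clearance is unaffected.
Relative clearance = 0.1221 + 3.06 + 0.07 = 3.2521.
Dividing the baseline by the relative clearance: 15.6 / 3.2521 = 4.80 μg/mL.

4.80 μg/mL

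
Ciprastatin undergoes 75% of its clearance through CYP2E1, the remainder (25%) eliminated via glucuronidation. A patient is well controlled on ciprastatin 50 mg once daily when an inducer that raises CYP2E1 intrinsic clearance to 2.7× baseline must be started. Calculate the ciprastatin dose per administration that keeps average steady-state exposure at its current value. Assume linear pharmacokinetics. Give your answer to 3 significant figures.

The CYP2E1 pathway (75% of clearance) increases to 2.7× activity: 0.75 × 2.7 = 2.025.
Non-CYP routes (25%) are unchanged.
Relative clearance = 2.025 + 0.25 = 2.275.
To maintain the same steady-state level, dose must scale with clearance: new dose = 50 × 2.275 = 114 mg.

114 mg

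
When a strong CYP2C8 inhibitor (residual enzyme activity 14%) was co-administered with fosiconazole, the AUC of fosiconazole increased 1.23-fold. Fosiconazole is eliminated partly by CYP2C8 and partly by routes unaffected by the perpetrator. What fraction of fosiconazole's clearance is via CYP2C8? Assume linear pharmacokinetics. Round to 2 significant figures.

0.22

Call the CYP2C8 fraction fm. After the interaction, CL_new/CL_old = fm × 0.14 + (1 − fm).
AUC ratio = 1 / (new CL fraction), so new CL fraction = 1 / 1.23 = 0.813.
fm × 0.14 + 1 − fm = 0.813  ⇒  fm × (0.14 − 1) = −0.187  ⇒  fm = 0.22.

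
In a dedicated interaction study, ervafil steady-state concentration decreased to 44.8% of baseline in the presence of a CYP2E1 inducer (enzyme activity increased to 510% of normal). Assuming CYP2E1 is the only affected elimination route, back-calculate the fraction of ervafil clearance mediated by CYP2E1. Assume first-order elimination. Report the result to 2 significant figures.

Write x for the fraction cleared via CYP2E1. The observed steady-state concentration change means clearance rose to 1/0.448 = 2.232 of baseline.
Setting x·5.1 + (1 − x) = 2.232 and solving: x = (2.232 − 1)/(5.1 − 1) = 0.30.

0.30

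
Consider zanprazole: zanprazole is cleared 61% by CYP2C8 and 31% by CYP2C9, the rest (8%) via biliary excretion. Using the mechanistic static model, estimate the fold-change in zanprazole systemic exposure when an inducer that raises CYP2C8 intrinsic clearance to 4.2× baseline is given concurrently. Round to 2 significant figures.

The CYP2C8 pathway (61% of clearance) increases to 4.2× activity: 0.61 × 4.2 = 2.562.
CYP2C9 (31%) and the residual 8% are unaffected.
Relative clearance = 2.562 + 0.31 + 0.08 = 2.952.
Systemic exposure ratio = CL_old/CL_new = 1 / 2.952 = 0.34.

0.34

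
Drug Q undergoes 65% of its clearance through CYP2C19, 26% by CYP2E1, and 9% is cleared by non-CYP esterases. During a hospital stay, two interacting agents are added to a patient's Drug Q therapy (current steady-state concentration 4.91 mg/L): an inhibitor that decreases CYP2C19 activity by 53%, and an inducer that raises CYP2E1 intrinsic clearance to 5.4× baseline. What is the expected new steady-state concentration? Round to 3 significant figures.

The CYP2C19 pathway (65% of clearance) drops to 0.47× activity: 0.65 × 0.47 = 0.3055.
The CYP2E1 pathway (26% of clearance) is boosted to 5.4× activity: 0.26 × 5.4 = 1.404.
Non-CYP routes (9%) are unchanged.
New clearance relative to baseline: 0.3055 + 1.404 + 0.09 = 1.7995.
New steady-state concentration = 4.91 / 1.7995 = 2.73 mg/L (concentration scales inversely with clearance).

2.73 mg/L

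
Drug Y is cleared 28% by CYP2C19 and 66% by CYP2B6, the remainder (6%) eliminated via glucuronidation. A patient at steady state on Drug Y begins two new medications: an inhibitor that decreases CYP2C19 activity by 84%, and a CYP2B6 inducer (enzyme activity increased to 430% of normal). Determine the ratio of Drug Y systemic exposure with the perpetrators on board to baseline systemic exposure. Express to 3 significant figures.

0.340

CYP2C19: 0.28 × 0.16 = 0.0448
CYP2B6: 0.66 × 4.3 = 2.838
Other: 0.06 (unchanged)
CL_new/CL_old = 0.0448 + 2.838 + 0.06 = 2.9428.
Net systemic exposure ratio = 1 / 2.9428 = 0.340.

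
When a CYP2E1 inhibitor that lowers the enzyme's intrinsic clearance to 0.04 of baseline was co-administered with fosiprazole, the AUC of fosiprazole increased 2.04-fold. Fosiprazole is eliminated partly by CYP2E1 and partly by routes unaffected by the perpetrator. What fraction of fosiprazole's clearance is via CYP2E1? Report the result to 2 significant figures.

0.53

Write x for the fraction cleared via CYP2E1. The observed AUC change means clearance fell to 1/2.04 = 0.4902 of baseline.
Setting x·0.04 + (1 − x) = 0.4902 and solving: x = (0.4902 − 1)/(0.04 − 1) = 0.53.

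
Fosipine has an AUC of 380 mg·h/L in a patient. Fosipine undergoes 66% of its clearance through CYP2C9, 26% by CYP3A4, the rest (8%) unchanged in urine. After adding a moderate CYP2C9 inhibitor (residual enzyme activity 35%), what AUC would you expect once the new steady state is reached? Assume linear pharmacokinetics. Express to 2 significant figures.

6.7 × 10² mg·h/L

The CYP2C9 pathway (66% of clearance) is reduced to 0.35× activity: 0.66 × 0.35 = 0.231.
CYP3A4 (26%) and the residual 8% are unaffected.
CL_new/CL_old = 0.231 + 0.26 + 0.08 = 0.571.
AUC ∝ 1/CL, so new value = 380 / 0.571 = 6.7 × 10² mg·h/L.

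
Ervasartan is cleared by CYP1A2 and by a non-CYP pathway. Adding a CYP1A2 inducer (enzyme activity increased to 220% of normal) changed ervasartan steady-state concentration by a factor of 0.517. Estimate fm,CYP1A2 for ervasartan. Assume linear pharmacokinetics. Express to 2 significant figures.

Write x for the fraction cleared via CYP1A2. The observed steady-state concentration change means clearance rose to 1/0.517 = 1.934 of baseline.
Setting x·2.2 + (1 − x) = 1.934 and solving: x = (1.934 − 1)/(2.2 − 1) = 0.78.

0.78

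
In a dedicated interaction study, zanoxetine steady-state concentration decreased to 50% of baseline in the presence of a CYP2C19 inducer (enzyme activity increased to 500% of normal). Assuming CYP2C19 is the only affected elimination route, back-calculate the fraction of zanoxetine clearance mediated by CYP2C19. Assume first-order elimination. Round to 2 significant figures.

Write x for the fraction cleared via CYP2C19. The observed steady-state concentration change means clearance rose to 1/0.500 = 2 of baseline.
Only the CYP2C19 route changed, so 2 = x·5 + (1 − x), giving x = 0.25.

0.25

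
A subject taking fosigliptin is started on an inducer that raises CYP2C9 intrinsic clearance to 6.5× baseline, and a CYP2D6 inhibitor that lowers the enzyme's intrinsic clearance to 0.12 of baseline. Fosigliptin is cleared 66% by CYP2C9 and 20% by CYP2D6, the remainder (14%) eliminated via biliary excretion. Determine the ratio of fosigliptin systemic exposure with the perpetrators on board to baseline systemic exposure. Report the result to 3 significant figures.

0.225

The CYP2C9 pathway (66% of clearance) increases to 6.5× activity: 0.66 × 6.5 = 4.29.
The CYP2D6 pathway (20% of clearance) falls to 0.12× activity: 0.2 × 0.12 = 0.024.
Non-CYP routes (14%) are unchanged.
Relative clearance = 4.29 + 0.024 + 0.14 = 4.454.
Because systemic exposure varies inversely with clearance, the combined effect is 1 / 4.454 = 0.225.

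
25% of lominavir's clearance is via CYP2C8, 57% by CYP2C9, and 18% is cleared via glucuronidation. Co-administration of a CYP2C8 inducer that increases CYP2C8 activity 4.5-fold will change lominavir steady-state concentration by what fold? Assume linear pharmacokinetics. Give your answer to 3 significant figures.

The CYP2C8 pathway (25% of clearance) is boosted to 4.5× activity: 0.25 × 4.5 = 1.125.
CYP2C9 (57%) and the residual 18% are unaffected.
CL_new/CL_old = 1.125 + 0.57 + 0.18 = 1.875.
Steady-state concentration is inversely proportional to clearance, so the fold-change is 1 / 1.875 = 0.533.

0.533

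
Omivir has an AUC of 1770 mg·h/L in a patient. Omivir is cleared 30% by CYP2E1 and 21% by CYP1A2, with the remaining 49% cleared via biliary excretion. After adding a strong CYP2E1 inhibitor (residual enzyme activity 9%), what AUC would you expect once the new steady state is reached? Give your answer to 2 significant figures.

2.4 × 10³ mg·h/L

CYP2E1: 0.3 × 0.09 = 0.027
CYP1A2: 0.21 (unchanged)
Other: 0.49 (unchanged)
CL_new/CL_old = 0.027 + 0.21 + 0.49 = 0.727.
AUC ∝ 1/CL, so new value = 1770 / 0.727 = 2.4 × 10³ mg·h/L.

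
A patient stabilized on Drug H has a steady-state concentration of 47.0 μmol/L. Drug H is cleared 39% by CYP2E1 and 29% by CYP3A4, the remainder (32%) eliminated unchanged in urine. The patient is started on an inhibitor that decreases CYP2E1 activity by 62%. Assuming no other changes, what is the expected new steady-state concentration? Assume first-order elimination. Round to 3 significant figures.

The CYP2E1 pathway (39% of clearance) drops to 0.38× activity: 0.39 × 0.38 = 0.1482.
CYP3A4 (29%) and the residual 32% are unaffected.
New clearance relative to baseline: 0.1482 + 0.29 + 0.32 = 0.7582.
With dosing unchanged, steady-state concentration scales as 1/CL: 47.0 / 0.7582 = 62.0 μmol/L.

62.0 μmol/L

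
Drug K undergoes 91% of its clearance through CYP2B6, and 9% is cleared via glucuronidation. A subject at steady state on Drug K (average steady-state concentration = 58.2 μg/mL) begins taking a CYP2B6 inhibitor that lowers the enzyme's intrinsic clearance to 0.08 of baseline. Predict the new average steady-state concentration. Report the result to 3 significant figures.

CYP2B6: 0.91 × 0.08 = 0.0728
Other: 0.09 (unchanged)
Relative clearance = 0.0728 + 0.09 = 0.1628.
With dosing unchanged, average steady-state concentration scales as 1/CL: 58.2 / 0.1628 = 357 μg/mL.

357 μg/mL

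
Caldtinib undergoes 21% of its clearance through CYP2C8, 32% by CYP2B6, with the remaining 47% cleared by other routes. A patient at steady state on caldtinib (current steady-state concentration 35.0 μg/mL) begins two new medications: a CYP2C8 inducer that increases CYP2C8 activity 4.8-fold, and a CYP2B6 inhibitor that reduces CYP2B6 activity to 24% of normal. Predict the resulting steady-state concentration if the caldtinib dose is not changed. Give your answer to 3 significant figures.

The CYP2C8 pathway (21% of clearance) rises to 4.8× activity: 0.21 × 4.8 = 1.008.
The CYP2B6 pathway (32% of clearance) is reduced to 0.24× activity: 0.32 × 0.24 = 0.0768.
The remaining 47% of clearance is unaffected.
New clearance relative to baseline: 1.008 + 0.0768 + 0.47 = 1.5548.
Steady-state concentration ∝ 1/CL: new value = 35.0 / 1.5548 = 22.5 μg/mL.

22.5 μg/mL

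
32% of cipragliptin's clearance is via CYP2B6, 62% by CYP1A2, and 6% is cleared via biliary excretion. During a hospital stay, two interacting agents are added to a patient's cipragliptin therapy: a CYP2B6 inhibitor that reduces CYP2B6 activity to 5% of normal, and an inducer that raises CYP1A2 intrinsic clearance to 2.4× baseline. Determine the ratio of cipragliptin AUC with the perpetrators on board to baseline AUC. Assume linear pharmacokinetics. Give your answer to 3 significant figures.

The CYP2B6 pathway (32% of clearance) is reduced to 0.05× activity: 0.32 × 0.05 = 0.016.
The CYP1A2 pathway (62% of clearance) rises to 2.4× activity: 0.62 × 2.4 = 1.488.
Non-CYP routes (6%) are unchanged.
Relative clearance = 0.016 + 1.488 + 0.06 = 1.564.
Net AUC ratio = 1 / 1.564 = 0.639.

0.639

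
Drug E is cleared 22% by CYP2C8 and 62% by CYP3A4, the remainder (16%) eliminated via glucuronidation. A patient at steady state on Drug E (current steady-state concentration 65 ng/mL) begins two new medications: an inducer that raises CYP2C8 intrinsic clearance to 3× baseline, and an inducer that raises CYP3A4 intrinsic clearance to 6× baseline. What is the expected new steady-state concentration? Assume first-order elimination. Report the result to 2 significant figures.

14 ng/mL

CYP2C8: 0.22 × 3 = 0.66
CYP3A4: 0.62 × 6 = 3.72
Other: 0.16 (unchanged)
New clearance relative to baseline: 0.66 + 3.72 + 0.16 = 4.54.
Steady-state concentration ∝ 1/CL: new value = 65 / 4.54 = 14 ng/mL.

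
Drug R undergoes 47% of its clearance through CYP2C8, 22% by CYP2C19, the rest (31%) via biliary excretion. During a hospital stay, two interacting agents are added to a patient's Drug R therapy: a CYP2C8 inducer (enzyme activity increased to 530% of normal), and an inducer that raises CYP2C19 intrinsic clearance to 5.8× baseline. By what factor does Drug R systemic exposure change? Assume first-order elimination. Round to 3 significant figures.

0.245

CYP2C8: 0.47 × 5.3 = 2.491
CYP2C19: 0.22 × 5.8 = 1.276
Other: 0.31 (unchanged)
Relative clearance = 2.491 + 1.276 + 0.31 = 4.077.
Systemic exposure ∝ 1/CL: fold-change = 1 / 4.077 = 0.245.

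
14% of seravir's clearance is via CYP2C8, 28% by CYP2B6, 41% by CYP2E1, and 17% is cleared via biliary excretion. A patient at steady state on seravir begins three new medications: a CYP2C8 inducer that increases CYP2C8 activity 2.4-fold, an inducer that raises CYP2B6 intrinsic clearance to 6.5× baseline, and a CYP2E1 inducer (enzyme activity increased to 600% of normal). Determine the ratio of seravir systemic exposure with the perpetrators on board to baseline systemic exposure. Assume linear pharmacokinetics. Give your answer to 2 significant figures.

0.21

CYP2C8: 0.14 × 2.4 = 0.336
CYP2B6: 0.28 × 6.5 = 1.82
CYP2E1: 0.41 × 6 = 2.46
Other: 0.17 (unchanged)
New clearance relative to baseline: 0.336 + 1.82 + 2.46 + 0.17 = 4.786.
Because systemic exposure varies inversely with clearance, the combined effect is 1 / 4.786 = 0.21.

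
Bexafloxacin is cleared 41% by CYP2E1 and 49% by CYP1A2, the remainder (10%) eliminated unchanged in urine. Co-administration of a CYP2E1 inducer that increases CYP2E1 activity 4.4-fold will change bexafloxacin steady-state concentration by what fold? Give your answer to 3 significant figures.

The CYP2E1 pathway (41% of clearance) increases to 4.4× activity: 0.41 × 4.4 = 1.804.
CYP1A2 (49%) and the residual 10% are unaffected.
New clearance relative to baseline: 1.804 + 0.49 + 0.1 = 2.394.
Since steady-state concentration ∝ 1/CL, the ratio is 1 / 2.394 = 0.418.

0.418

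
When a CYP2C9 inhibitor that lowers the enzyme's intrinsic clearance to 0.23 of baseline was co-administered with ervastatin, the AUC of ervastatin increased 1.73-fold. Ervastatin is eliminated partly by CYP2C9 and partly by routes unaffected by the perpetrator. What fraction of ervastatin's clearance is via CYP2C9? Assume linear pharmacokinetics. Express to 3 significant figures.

Let x = fm,CYP2C9. Because AUC ∝ 1/CL, relative clearance fell to 1/1.73 = 0.578.
Only the CYP2C9 route changed, so 0.578 = x·0.23 + (1 − x), giving x = 0.548.

0.548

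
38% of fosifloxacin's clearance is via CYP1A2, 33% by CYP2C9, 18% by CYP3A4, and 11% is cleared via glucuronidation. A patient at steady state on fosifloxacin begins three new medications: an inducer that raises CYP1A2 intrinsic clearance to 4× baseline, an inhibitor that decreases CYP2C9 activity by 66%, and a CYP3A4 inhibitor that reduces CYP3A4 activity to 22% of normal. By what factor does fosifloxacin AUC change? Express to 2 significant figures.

CYP1A2: 0.38 × 4 = 1.52
CYP2C9: 0.33 × 0.34 = 0.1122
CYP3A4: 0.18 × 0.22 = 0.0396
Other: 0.11 (unchanged)
CL_new/CL_old = 1.52 + 0.1122 + 0.0396 + 0.11 = 1.7818.
AUC ∝ 1/CL: fold-change = 1 / 1.7818 = 0.56.

0.56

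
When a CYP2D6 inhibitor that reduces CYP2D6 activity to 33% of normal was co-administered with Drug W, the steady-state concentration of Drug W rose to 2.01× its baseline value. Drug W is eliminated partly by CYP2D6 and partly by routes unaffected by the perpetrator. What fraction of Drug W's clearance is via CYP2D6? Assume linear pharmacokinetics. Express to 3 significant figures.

Let x = fm,CYP2D6. Because steady-state concentration ∝ 1/CL, relative clearance fell to 1/2.01 = 0.4975.
Setting x·0.33 + (1 − x) = 0.4975 and solving: x = (0.4975 − 1)/(0.33 − 1) = 0.750.

0.750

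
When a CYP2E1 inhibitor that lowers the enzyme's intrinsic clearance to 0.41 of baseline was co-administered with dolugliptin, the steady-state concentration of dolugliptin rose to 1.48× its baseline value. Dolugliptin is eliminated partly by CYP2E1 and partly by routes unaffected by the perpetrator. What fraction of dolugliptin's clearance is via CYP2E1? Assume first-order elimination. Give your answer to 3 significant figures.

0.550

CL'/CL = 1 / 1.48 = 0.6757
0.41·fm + (1 − fm) = 0.6757
fm = (0.6757 − 1) / (0.41 − 1) = 0.550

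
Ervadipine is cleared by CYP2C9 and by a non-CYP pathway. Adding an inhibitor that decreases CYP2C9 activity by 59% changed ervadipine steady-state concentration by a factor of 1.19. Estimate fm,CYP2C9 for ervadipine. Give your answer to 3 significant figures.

Write x for the fraction cleared via CYP2C9. The observed steady-state concentration change means clearance fell to 1/1.19 = 0.8403 of baseline.
Only the CYP2C9 route changed, so 0.8403 = x·0.41 + (1 − x), giving x = 0.271.

0.271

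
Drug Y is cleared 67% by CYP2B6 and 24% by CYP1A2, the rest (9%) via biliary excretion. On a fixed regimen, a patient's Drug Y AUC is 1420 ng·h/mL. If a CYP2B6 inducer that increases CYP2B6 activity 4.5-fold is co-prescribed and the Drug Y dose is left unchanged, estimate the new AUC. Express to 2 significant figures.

4.2 × 10² ng·h/mL

CYP2B6: 0.67 × 4.5 = 3.015
CYP1A2: 0.24 (unchanged)
Other: 0.09 (unchanged)
New clearance relative to baseline: 3.015 + 0.24 + 0.09 = 3.345.
New AUC = baseline ÷ relative clearance = 1420 / 3.345 = 4.2 × 10² ng·h/mL.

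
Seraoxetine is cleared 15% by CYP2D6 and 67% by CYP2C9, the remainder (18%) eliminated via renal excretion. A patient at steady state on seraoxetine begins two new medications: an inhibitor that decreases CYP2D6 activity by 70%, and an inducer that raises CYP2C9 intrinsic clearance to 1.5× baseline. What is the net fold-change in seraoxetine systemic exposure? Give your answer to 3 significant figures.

0.813

CYP2D6: 0.15 × 0.3 = 0.045
CYP2C9: 0.67 × 1.5 = 1.005
Other: 0.18 (unchanged)
Relative clearance = 0.045 + 1.005 + 0.18 = 1.23.
Systemic exposure ∝ 1/CL: fold-change = 1 / 1.23 = 0.813.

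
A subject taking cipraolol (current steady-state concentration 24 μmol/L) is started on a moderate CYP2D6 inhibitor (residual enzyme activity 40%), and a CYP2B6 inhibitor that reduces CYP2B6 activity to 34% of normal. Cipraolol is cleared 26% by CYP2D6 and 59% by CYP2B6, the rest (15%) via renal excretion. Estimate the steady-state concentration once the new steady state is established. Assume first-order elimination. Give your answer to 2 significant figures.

CYP2D6: 0.26 × 0.4 = 0.104
CYP2B6: 0.59 × 0.34 = 0.2006
Other: 0.15 (unchanged)
Relative clearance = 0.104 + 0.2006 + 0.15 = 0.4546.
Dividing the baseline by the relative clearance: 24 / 0.4546 = 53 μmol/L.

53 μmol/L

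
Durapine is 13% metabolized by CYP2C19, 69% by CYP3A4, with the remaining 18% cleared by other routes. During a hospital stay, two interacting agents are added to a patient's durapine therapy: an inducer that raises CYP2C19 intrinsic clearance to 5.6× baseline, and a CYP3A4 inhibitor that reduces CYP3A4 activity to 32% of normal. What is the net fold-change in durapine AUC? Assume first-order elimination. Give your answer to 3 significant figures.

0.886

The CYP2C19 pathway (13% of clearance) is boosted to 5.6× activity: 0.13 × 5.6 = 0.728.
The CYP3A4 pathway (69% of clearance) falls to 0.32× activity: 0.69 × 0.32 = 0.2208.
Non-CYP routes (18%) are unchanged.
CL_new/CL_old = 0.728 + 0.2208 + 0.18 = 1.1288.
AUC ∝ 1/CL: fold-change = 1 / 1.1288 = 0.886.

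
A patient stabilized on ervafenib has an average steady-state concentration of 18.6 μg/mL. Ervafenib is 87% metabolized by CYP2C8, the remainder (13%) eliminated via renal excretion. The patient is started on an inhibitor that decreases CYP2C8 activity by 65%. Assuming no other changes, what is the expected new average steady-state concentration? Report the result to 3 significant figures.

42.8 μg/mL

The CYP2C8 pathway (87% of clearance) falls to 0.35× activity: 0.87 × 0.35 = 0.3045.
The remaining 13% of clearance is unaffected.
New clearance relative to baseline: 0.3045 + 0.13 = 0.4345.
New average steady-state concentration = baseline ÷ relative clearance = 18.6 / 0.4345 = 42.8 μg/mL.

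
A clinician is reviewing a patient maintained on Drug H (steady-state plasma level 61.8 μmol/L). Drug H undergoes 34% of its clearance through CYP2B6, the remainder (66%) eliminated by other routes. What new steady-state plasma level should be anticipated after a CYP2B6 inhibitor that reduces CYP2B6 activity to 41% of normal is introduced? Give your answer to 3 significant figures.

77.3 μmol/L

CYP2B6: 0.34 × 0.41 = 0.1394
Other: 0.66 (unchanged)
CL_new/CL_old = 0.1394 + 0.66 = 0.7994.
New steady-state plasma level = baseline ÷ relative clearance = 61.8 / 0.7994 = 77.3 μmol/L.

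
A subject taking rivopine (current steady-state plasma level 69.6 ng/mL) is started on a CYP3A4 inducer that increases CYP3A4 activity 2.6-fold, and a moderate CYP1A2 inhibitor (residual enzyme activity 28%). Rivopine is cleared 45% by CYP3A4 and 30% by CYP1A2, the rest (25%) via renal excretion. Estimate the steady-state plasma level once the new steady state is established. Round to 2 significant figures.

CYP3A4: 0.45 × 2.6 = 1.17
CYP1A2: 0.3 × 0.28 = 0.084
Other: 0.25 (unchanged)
New clearance relative to baseline: 1.17 + 0.084 + 0.25 = 1.504.
New steady-state plasma level = 69.6 / 1.504 = 46 ng/mL (concentration scales inversely with clearance).

46 ng/mL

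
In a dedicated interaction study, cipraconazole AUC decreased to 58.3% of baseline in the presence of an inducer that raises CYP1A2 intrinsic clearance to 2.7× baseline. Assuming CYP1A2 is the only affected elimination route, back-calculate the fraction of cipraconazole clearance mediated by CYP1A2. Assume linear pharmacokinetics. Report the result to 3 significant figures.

0.421

Call the CYP1A2 fraction fm. After the interaction, CL_new/CL_old = fm × 2.7 + (1 − fm).
AUC ratio = 1 / (new CL fraction), so new CL fraction = 1 / 0.583 = 1.715.
fm × 2.7 + 1 − fm = 1.715  ⇒  fm × (2.7 − 1) = 0.7153  ⇒  fm = 0.421.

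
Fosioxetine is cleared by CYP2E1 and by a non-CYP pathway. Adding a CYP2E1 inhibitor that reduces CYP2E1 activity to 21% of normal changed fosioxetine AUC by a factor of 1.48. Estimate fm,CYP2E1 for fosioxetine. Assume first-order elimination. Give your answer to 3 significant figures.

Write x for the fraction cleared via CYP2E1. The observed AUC change means clearance fell to 1/1.48 = 0.6757 of baseline.
Only the CYP2E1 route changed, so 0.6757 = x·0.21 + (1 − x), giving x = 0.411.

0.411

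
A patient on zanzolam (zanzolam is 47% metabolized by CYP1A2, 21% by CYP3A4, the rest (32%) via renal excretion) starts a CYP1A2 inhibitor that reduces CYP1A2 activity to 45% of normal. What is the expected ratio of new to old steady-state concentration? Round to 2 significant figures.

1.3

The CYP1A2 pathway (47% of clearance) drops to 0.45× activity: 0.47 × 0.45 = 0.2115.
CYP3A4 (21%) and the residual 32% are unaffected.
Relative clearance = 0.2115 + 0.21 + 0.32 = 0.7415.
Steady-state concentration is inversely proportional to clearance, so the fold-change is 1 / 0.7415 = 1.3.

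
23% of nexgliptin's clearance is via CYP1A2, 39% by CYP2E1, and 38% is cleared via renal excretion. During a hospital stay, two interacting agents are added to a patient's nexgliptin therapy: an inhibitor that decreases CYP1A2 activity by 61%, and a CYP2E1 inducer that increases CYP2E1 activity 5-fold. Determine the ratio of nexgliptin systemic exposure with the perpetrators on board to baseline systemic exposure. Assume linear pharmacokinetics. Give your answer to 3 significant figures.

0.413

The CYP1A2 pathway (23% of clearance) falls to 0.39× activity: 0.23 × 0.39 = 0.0897.
The CYP2E1 pathway (39% of clearance) rises to 5× activity: 0.39 × 5 = 1.95.
The remaining 38% of clearance is unaffected.
CL_new/CL_old = 0.0897 + 1.95 + 0.38 = 2.4197.
Net systemic exposure ratio = 1 / 2.4197 = 0.413.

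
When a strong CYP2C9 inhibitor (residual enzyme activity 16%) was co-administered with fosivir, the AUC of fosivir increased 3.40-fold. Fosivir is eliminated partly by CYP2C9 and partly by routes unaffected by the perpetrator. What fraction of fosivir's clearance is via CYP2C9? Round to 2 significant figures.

Call the CYP2C9 fraction fm. After the interaction, CL_new/CL_old = fm × 0.16 + (1 − fm).
AUC ratio = 1 / (new CL fraction), so new CL fraction = 1 / 3.40 = 0.2941.
fm × 0.16 + 1 − fm = 0.2941  ⇒  fm × (0.16 − 1) = −0.7059  ⇒  fm = 0.84.

0.84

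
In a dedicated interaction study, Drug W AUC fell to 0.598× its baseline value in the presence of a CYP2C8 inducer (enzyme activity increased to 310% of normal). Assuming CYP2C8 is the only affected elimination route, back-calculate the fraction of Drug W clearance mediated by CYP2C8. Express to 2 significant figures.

Let x = fm,CYP2C8. Because AUC ∝ 1/CL, relative clearance rose to 1/0.598 = 1.672.
Only the CYP2C8 route changed, so 1.672 = x·3.1 + (1 − x), giving x = 0.32.

0.32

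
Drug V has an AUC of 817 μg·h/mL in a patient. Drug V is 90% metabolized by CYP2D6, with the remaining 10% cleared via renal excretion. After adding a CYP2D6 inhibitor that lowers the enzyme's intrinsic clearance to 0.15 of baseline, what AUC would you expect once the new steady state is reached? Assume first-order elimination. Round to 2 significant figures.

3.5 × 10³ μg·h/mL

The CYP2D6 pathway (90% of clearance) is reduced to 0.15× activity: 0.9 × 0.15 = 0.135.
The remaining 10% of clearance is unaffected.
New clearance relative to baseline: 0.135 + 0.1 = 0.235.
New AUC = baseline ÷ relative clearance = 817 / 0.235 = 3.5 × 10³ μg·h/mL.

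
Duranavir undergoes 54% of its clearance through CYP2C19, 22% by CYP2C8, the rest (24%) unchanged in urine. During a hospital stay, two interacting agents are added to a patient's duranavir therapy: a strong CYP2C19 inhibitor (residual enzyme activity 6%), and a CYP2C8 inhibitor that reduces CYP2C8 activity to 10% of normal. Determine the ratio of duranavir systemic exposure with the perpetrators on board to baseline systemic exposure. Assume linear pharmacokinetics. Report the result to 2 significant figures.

3.4

The CYP2C19 pathway (54% of clearance) falls to 0.06× activity: 0.54 × 0.06 = 0.0324.
The CYP2C8 pathway (22% of clearance) falls to 0.1× activity: 0.22 × 0.1 = 0.022.
The remaining 24% of clearance is unaffected.
Relative clearance = 0.0324 + 0.022 + 0.24 = 0.2944.
Systemic exposure ∝ 1/CL: fold-change = 1 / 0.2944 = 3.4.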